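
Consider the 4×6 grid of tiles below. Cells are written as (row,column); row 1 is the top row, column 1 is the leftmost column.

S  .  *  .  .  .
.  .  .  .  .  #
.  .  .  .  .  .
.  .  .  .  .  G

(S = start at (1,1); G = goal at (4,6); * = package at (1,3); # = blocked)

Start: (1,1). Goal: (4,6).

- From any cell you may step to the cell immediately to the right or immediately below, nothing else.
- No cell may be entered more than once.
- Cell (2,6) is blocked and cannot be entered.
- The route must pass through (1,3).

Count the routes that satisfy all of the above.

A right/down-only route from (1,1) to (4,6) makes exactly 3 down-moves and 5 right-moves in some order.
With no other constraints that would be C(8,3) = 56 routes.
Split at (1,3) and multiply the segment counts (each segment already excludes blocked cells): (1,1)→(1,3): 1; (1,3)→(4,6): 16; product = 16.
That gives 16 routes.

16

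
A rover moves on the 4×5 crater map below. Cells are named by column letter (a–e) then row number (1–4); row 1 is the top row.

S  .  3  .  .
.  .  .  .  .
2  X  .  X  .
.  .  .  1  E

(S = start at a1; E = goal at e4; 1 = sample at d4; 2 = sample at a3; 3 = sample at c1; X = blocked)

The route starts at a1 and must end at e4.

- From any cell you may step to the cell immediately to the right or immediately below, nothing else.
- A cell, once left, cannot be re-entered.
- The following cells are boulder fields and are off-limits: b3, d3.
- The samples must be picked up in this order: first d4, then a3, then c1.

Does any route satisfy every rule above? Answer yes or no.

a3 lies above d4, so going from d4 to a3 would need an upward move — but moves only go right/down, so d4 cannot be visited before a3.

no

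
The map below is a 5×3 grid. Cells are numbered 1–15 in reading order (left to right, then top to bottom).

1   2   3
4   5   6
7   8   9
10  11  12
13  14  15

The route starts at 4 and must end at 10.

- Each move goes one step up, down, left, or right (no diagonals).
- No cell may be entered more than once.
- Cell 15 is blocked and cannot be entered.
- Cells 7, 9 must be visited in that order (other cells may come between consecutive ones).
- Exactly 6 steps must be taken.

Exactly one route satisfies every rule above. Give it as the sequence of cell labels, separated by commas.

4, 7, 8, 9, 12, 11, 10

The waypoints must appear in the order 7, 9, with no cell reused.
Route from 4: down to 7, 2× right (reaching 9), down to 12, 2× left (reaching 10) — 6 moves in all.
Check: order respected (7 at step 1, 9 at step 3); 6 moves as required.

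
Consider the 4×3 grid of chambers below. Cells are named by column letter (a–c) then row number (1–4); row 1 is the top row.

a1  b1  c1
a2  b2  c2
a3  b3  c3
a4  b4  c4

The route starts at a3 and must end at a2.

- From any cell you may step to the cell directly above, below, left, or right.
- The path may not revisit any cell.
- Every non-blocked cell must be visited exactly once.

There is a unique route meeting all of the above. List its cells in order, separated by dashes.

a3 - a4 - b4 - c4 - c3 - b3 - b2 - c2 - c1 - b1 - a1 - a2

Need to visit all 12 open cells exactly once, starting at a3 and ending at a2.
Cell a1 has only two open neighbours (a2 and b1), so the path must pass straight through it: one of those is the cell it's entered from and the other is where it exits.
Route from a3: down 1 to a4, right 2 to c4, up 1 to c3, left 1 to b3, up 1 to b2, right 1 to c2, up 1 to c1, left 2 to a1, down 1 to a2 — 11 moves in all.
Check: all 12 open cells covered.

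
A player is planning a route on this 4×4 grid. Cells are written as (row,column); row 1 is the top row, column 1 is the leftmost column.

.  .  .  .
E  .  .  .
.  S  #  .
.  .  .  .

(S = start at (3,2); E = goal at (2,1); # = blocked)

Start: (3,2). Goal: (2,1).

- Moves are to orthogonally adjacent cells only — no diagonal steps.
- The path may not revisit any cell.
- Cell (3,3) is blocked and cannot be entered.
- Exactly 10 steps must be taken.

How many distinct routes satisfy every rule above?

Need simple routes of exactly 10 moves from (3,2) to (2,1) (Manhattan distance 2, so 4 moves are spent on a detour and 4 undoing it).
Enumerating: (3,2) (2,2) (2,3) (2,4) (3,4) (4,4) (4,3) (4,2) (4,1) (3,1) (2,1) | (3,2) (4,2) (4,3) (4,4) (3,4) (2,4) (1,4) (1,3) (2,3) (2,2) (2,1) | (3,2) (4,2) (4,3) (4,4) (3,4) (2,4) (1,4) (1,3) (1,2) (2,2) (2,1) | (3,2) (4,2) (4,3) (4,4) (3,4) (2,4) (1,4) (1,3) (1,2) (1,1) (2,1) | (3,2) (4,2) (4,3) (4,4) (3,4) (2,4) (2,3) (1,3) (1,2) (2,2) (2,1) | (3,2) (4,2) (4,3) (4,4) (3,4) (2,4) (2,3) (1,3) (1,2) (1,1) (2,1) | (3,2) (4,2) (4,3) (4,4) (3,4) (2,4) (2,3) (2,2) (1,2) (1,1) (2,1) | (3,2) (3,1) (4,1) (4,2) (4,3) (4,4) (3,4) (2,4) (2,3) (2,2) (2,1).
That gives 8 routes.

8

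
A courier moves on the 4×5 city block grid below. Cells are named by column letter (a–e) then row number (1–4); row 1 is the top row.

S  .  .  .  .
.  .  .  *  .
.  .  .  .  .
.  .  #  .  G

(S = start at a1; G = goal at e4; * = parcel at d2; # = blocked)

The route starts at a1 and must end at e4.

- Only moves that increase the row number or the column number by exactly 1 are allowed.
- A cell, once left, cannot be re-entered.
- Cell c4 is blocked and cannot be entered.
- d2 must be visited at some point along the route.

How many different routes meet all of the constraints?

A right/down-only route from a1 to e4 makes exactly 3 down-moves and 4 right-moves in some order.
With no other constraints that would be C(7,3) = 35 routes.
Split at d2 and multiply the segment counts (each segment already excludes blocked cells): a1→d2: 4; d2→e4: 3; product = 12.
That gives 12 routes.

12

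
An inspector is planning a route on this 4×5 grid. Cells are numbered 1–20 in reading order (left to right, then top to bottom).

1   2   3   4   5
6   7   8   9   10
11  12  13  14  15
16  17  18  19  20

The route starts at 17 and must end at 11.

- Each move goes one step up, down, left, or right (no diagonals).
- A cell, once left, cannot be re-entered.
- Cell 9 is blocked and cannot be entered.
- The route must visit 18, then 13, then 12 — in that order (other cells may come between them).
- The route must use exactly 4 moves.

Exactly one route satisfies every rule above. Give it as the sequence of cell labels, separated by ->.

17 -> 18 -> 13 -> 12 -> 11

The waypoints must appear in the order 18, 13, 12, with no cell reused.
Route from 17: right to 18, up to 13, 2× left (reaching 11) — 4 moves in all.
Check: order respected (18 at step 1, 13 at step 2, 12 at step 3); 4 moves as required.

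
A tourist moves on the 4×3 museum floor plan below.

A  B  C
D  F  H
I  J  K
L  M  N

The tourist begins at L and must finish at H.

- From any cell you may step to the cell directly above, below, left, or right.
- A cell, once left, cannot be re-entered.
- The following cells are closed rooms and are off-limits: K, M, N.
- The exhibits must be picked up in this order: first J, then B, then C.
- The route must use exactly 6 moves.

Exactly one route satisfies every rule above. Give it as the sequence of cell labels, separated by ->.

The waypoints must appear in the order J, B, C, with no cell reused.
Route from L: up to I, right to J, 2× up (reaching B), right to C, down to H — 6 moves in all.
Check: order respected (J at step 2, B at step 4, C at step 5); 6 moves as required.

L -> I -> J -> F -> B -> C -> H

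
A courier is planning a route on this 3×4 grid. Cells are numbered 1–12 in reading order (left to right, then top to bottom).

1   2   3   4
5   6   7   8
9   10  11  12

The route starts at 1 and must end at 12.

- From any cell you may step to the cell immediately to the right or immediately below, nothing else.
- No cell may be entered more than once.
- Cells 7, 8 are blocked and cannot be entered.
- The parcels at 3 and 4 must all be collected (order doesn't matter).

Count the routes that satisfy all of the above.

0

A right/down-only route from 1 to 12 makes exactly 2 down-moves and 3 right-moves in some order.
With no other constraints that would be C(5,2) = 10 routes.
A monotone route can only reach the required cells in the order 3, 4, so split there and multiply the segment counts (each segment already excludes blocked cells): 1→3: 1; 3→4: 1; 4→12: 0; product = 0.
No route satisfies every constraint, so the count is 0.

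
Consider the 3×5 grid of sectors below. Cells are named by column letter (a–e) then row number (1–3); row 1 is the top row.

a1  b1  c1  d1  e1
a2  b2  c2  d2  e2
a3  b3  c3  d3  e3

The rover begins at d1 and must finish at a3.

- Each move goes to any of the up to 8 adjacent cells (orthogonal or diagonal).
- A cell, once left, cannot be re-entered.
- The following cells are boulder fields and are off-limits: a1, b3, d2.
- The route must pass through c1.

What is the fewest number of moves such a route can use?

3

Any route passes through c1 somewhere between d1 and a3. Summing Chebyshev distances along the two legs (d1 → c1 → a3) gives a lower bound of 1 + 2 = 3 moves.
A route of 3 moves achieves this: d1 → c1 → b2 → a3.
Since 3 matches the lower bound, it is optimal.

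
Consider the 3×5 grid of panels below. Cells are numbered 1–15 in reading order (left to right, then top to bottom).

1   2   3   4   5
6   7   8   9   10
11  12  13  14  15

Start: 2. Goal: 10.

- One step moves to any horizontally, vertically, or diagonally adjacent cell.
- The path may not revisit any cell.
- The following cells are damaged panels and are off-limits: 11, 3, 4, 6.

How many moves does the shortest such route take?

With diagonal moves allowed, the Chebyshev distance max(|Δrow|,|Δcol|) from 2 to 10 is 3, so at least 3 moves are needed.
A route of 3 moves achieves this: 2 → 8 → 9 → 10.
Since 3 matches the lower bound, it is optimal.

3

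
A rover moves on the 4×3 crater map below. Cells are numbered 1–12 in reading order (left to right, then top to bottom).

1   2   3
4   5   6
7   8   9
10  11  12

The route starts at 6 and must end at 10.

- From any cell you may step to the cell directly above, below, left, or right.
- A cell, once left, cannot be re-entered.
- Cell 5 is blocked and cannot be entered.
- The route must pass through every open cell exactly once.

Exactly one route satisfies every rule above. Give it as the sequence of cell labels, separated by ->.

Need to visit all 11 open cells exactly once, starting at 6 and ending at 10.
Cell 12 has only two open neighbours (9 and 11), so the path must pass straight through it: one of those is the cell it's entered from and the other is where it exits.
Route from 6: up to 3, 2× left (reaching 1), 2× down (reaching 7), 2× right (reaching 9), down to 12, 2× left (reaching 10) — 10 moves in all.
Check: all 11 open cells covered.

6 -> 3 -> 2 -> 1 -> 4 -> 7 -> 8 -> 9 -> 12 -> 11 -> 10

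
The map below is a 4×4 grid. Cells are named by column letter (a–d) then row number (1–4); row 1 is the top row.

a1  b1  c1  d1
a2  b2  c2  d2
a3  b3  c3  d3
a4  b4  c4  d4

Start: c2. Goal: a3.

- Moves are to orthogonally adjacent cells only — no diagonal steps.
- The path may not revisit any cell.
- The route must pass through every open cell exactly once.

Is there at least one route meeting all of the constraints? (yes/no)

One route that works: c2 → c3 → c4 → d4 → d3 → d2 → d1 → c1 → b1 → a1 → a2 → b2 → b3 → b4 → a4 → a3.

yes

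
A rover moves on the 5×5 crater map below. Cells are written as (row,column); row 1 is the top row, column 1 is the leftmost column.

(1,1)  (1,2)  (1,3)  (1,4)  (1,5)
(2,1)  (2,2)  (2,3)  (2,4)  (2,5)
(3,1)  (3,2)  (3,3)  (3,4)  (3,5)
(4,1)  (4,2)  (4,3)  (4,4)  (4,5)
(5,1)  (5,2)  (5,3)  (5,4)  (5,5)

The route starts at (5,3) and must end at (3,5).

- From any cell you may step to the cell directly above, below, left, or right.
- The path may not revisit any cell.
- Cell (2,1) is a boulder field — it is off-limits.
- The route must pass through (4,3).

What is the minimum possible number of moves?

Any route passes through (4,3) somewhere between (5,3) and (3,5). Summing Manhattan distances along the two legs ((5,3) → (4,3) → (3,5)) gives a lower bound of 1 + 3 = 4 moves.
A route of 4 moves achieves this: (5,3) → (4,3) → (3,3) → (3,4) → (3,5).
Since 4 matches the lower bound, it is optimal.

4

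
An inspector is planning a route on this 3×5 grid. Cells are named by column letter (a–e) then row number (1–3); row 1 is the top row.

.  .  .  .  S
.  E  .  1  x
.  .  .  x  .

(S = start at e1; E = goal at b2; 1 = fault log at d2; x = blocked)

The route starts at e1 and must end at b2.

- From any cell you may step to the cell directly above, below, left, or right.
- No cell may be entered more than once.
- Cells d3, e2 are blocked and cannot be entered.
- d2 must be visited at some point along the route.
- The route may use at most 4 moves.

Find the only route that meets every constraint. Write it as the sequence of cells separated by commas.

Any route must reach d2 and still end at b2 within 4 moves, so the order of the required stops is forced.
Route from e1: left to d1, down to d2, 2× left (reaching b2) — 4 moves in all.
Check: all required cells visited; 4 ≤ 4 moves.

e1, d1, d2, c2, b2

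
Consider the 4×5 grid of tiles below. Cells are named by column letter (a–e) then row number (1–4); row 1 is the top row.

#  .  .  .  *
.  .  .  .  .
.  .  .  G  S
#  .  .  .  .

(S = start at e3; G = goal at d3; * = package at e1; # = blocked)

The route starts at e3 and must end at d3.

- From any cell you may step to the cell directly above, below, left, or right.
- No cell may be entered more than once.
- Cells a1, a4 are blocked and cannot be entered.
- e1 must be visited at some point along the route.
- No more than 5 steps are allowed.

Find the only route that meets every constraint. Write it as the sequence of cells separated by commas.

e3, e2, e1, d1, d2, d3

Any route must reach e1 and still end at d3 within 5 moves, so the order of the required stops is forced.
Route from e3: 2× up (reaching e1), left to d1, 2× down (reaching d3) — 5 moves in all.
Check: all required cells visited; 5 ≤ 5 moves.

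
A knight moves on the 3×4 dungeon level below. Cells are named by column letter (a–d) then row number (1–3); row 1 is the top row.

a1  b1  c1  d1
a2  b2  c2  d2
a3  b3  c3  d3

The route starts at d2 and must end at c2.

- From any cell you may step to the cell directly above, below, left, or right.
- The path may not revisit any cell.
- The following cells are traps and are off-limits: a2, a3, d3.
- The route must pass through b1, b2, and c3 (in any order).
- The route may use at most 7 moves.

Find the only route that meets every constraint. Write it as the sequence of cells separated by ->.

d2 -> d1 -> c1 -> b1 -> b2 -> b3 -> c3 -> c2

Any route must reach b1, b2, and c3 and still end at c2 within 7 moves, so the order of the required stops is forced.
Route from d2: up to d1, 2× left (reaching b1), 2× down (reaching b3), right to c3, up to c2 — 7 moves in all.
Check: all required cells visited; 7 ≤ 7 moves.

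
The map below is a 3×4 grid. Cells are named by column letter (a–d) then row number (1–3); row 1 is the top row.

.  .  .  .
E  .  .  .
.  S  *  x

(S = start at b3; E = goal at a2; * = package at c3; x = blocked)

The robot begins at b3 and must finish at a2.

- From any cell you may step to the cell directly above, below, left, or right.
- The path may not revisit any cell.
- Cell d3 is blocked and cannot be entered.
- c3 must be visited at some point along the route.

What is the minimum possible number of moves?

Any route passes through c3 somewhere between b3 and a2. Summing Manhattan distances along the two legs (b3 → c3 → a2) gives a lower bound of 1 + 3 = 4 moves.
A route of 4 moves achieves this: b3 → c3 → c2 → b2 → a2.
Since 4 matches the lower bound, it is optimal.

4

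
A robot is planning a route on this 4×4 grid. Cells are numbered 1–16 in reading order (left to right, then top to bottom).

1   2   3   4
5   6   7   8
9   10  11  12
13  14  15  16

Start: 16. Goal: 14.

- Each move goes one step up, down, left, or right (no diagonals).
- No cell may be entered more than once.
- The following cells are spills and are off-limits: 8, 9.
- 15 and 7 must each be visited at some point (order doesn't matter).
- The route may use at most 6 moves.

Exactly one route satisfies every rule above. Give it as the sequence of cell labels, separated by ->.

16 -> 15 -> 11 -> 7 -> 6 -> 10 -> 14

Any route must reach 15 and 7 and still end at 14 within 6 moves, so the order of the required stops is forced.
Route from 16: left to 15, 2× up (reaching 7), left to 6, 2× down (reaching 14) — 6 moves in all.
Check: all required cells visited; 6 ≤ 6 moves.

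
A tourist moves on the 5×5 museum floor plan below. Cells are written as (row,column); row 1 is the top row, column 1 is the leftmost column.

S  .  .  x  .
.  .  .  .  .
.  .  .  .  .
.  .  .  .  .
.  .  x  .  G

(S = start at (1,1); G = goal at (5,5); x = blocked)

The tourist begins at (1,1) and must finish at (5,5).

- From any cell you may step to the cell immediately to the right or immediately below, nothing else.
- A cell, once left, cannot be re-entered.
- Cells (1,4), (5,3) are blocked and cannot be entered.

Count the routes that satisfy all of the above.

A right/down-only route from (1,1) to (5,5) makes exactly 4 down-moves and 4 right-moves in some order.
With no other constraints that would be C(8,4) = 70 routes.
Subtract routes through each blocked cell (inclusion–exclusion for overlaps): − through (1,4): 5 − through (5,3): 15 → 50.
That gives 50 routes.

50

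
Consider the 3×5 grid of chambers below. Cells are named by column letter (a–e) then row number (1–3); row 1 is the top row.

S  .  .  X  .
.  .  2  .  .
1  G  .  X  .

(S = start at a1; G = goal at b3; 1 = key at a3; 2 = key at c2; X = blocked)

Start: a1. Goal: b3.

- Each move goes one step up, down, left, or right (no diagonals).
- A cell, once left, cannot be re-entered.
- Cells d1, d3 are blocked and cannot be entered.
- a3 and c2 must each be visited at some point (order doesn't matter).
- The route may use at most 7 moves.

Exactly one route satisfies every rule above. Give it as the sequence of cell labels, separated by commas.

a1, b1, c1, c2, b2, a2, a3, b3

The budget equals the shortest possible length, so every move has to be on a shortest route through the required cells.
Route from a1: right 2 to c1, down 1 to c2, left 2 to a2, down 1 to a3, right 1 to b3 — 7 moves in all.
Check: all required cells visited; 7 ≤ 7 moves.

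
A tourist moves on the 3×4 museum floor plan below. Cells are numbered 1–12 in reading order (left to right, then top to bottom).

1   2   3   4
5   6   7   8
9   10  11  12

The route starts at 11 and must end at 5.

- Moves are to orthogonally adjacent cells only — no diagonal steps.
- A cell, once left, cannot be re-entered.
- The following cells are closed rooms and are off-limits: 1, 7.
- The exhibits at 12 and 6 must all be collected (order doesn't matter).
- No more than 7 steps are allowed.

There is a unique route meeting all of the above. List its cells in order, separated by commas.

Any route must reach 12 and 6 and still end at 5 within 7 moves, so the order of the required stops is forced.
Route from 11: right 1 to 12, up 2 to 4, left 2 to 2, down 1 to 6, left 1 to 5 — 7 moves in all.
Check: all required cells visited; 7 ≤ 7 moves.

11, 12, 8, 4, 3, 2, 6, 5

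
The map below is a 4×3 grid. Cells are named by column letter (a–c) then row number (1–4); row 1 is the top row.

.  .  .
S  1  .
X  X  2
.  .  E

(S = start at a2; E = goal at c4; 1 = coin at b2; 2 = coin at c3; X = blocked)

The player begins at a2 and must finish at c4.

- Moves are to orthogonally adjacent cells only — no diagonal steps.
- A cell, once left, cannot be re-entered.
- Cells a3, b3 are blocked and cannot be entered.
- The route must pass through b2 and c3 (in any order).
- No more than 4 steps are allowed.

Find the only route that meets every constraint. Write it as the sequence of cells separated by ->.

Any route must reach b2 and c3 and still end at c4 within 4 moves, so the order of the required stops is forced.
Route from a2: right 2 to c2, down 2 to c4 — 4 moves in all.
Check: all required cells visited; 4 ≤ 4 moves.

a2 -> b2 -> c2 -> c3 -> c4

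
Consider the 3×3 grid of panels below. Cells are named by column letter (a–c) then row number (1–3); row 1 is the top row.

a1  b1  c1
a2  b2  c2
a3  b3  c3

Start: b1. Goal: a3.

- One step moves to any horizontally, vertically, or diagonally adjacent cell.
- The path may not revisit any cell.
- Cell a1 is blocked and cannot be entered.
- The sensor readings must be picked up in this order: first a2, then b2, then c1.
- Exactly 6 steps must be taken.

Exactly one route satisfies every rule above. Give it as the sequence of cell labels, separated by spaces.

The waypoints must appear in the order a2, b2, c1, with no cell reused.
Route from b1: down-left to a2, right to b2, up-right to c1, down to c2, down-left to b3, left to a3 — 6 moves in all.
Check: order respected (a2 at step 1, b2 at step 2, c1 at step 3); 6 moves as required.

b1 a2 b2 c1 c2 b3 a3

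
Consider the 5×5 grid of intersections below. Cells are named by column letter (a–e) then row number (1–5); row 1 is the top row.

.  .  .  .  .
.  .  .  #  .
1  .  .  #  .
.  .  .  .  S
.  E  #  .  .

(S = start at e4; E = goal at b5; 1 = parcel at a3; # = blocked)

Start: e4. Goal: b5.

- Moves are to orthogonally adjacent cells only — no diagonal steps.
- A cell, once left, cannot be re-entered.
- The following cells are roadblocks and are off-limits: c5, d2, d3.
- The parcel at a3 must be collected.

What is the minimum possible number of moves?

8

Any route passes through a3 somewhere between e4 and b5. Summing Manhattan distances along the two legs (e4 → a3 → b5) gives a lower bound of 5 + 3 = 8 moves.
A route of 8 moves achieves this: e4 → d4 → c4 → c3 → b3 → a3 → a4 → a5 → b5.
Since 8 matches the lower bound, it is optimal.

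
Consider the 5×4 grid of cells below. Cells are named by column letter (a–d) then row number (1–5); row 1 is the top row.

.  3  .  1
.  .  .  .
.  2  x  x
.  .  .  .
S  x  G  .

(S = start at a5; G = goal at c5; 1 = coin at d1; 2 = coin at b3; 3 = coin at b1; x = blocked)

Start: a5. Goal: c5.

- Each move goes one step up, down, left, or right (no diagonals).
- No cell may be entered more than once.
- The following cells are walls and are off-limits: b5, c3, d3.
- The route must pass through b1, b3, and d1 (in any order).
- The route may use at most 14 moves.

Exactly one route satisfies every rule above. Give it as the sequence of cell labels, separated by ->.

The budget equals the shortest possible length, so every move has to be on a shortest route through the required cells.
Route from a5: up 4 to a1, right 3 to d1, down 1 to d2, left 2 to b2, down 2 to b4, right 1 to c4, down 1 to c5 — 14 moves in all.
Check: all required cells visited; 14 ≤ 14 moves.

a5 -> a4 -> a3 -> a2 -> a1 -> b1 -> c1 -> d1 -> d2 -> c2 -> b2 -> b3 -> b4 -> c4 -> c5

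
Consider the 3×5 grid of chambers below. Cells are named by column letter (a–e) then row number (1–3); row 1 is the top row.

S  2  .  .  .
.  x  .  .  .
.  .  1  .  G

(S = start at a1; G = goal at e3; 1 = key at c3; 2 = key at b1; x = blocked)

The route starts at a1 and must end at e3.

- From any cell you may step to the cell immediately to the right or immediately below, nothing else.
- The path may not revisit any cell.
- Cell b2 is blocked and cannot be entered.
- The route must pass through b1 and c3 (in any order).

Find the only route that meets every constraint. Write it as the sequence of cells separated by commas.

Moves only go right or down, so the column and row indices never decrease.
Route from a1: right 2 to c1, down 2 to c3, right 2 to e3 — 6 moves in all.
Check: all required cells visited.

a1, b1, c1, c2, c3, d3, e3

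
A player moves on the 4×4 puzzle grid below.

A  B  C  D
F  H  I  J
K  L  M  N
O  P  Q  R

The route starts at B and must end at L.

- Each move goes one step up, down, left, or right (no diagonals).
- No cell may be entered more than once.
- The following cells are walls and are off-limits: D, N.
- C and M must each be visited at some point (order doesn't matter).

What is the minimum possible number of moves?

Any route passes through C and M in some order between B and L. Summing Manhattan distances along each leg and taking the cheapest ordering (B → C → M → L) gives a lower bound of 1 + 2 + 1 = 4 moves.
A route of 4 moves achieves this: B → C → I → M → L.
Since 4 matches the lower bound, it is optimal.

4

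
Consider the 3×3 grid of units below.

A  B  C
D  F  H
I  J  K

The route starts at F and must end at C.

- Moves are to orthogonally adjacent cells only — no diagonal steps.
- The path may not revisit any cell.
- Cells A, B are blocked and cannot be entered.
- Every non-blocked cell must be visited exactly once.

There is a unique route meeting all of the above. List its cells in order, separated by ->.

Need to visit all 7 open cells exactly once, starting at F and ending at C.
Route from F: left 1 to D, down 1 to I, right 2 to K, up 2 to C — 6 moves in all.
Check: all 7 open cells covered.

F -> D -> I -> J -> K -> H -> C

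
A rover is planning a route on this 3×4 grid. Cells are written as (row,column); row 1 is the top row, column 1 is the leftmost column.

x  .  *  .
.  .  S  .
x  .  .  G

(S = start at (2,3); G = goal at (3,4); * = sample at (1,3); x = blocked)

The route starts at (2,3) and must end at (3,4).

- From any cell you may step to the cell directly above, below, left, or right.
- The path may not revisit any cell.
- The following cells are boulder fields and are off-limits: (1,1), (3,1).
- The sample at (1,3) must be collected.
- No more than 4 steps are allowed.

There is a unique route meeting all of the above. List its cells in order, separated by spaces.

(2,3) (1,3) (1,4) (2,4) (3,4)

The budget equals the shortest possible length, so every move has to be on a shortest route through the required cells.
Route from (2,3): up to (1,3), right to (1,4), 2× down (reaching (3,4)) — 4 moves in all.
Check: all required cells visited; 4 ≤ 4 moves.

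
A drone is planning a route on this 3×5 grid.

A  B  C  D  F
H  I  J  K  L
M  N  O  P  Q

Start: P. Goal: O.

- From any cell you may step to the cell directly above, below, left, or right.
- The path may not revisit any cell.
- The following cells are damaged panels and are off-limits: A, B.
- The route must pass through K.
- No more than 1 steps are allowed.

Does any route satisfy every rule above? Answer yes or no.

Even ignoring the no-revisit rule, getting from P to O via K needs at least 1 + 2 = 3 moves (Manhattan distance per leg), which exceeds the 1-move limit.

no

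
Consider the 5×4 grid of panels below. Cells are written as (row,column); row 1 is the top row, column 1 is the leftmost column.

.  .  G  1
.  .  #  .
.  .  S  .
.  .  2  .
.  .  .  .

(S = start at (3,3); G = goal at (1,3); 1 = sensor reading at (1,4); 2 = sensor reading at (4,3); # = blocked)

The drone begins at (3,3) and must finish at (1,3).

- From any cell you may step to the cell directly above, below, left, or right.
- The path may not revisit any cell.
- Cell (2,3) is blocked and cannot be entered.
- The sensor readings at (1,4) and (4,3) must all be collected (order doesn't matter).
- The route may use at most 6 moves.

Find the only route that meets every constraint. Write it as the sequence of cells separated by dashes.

Any route must reach (1,4) and (4,3) and still end at (1,3) within 6 moves, so the order of the required stops is forced.
Route from (3,3): down 1 to (4,3), right 1 to (4,4), up 3 to (1,4), left 1 to (1,3) — 6 moves in all.
Check: all required cells visited; 6 ≤ 6 moves.

(3,3) - (4,3) - (4,4) - (3,4) - (2,4) - (1,4) - (1,3)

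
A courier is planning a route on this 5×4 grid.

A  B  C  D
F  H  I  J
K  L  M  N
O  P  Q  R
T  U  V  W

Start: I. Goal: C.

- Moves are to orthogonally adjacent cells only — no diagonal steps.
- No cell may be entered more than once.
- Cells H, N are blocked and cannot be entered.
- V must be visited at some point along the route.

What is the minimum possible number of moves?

11

Any route passes through V somewhere between I and C. Summing Manhattan distances along the two legs (I → V → C) gives a lower bound of 3 + 4 = 7 moves.
The shortest route satisfying every rule uses 11 moves: I → M → Q → V → U → P → L → K → F → A → B → C.
The bound of 7 isn't tight here; checking systematically, no route of length 7 through 10 satisfies every constraint (on a 4-connected grid the length of any start-to-goal walk has the same parity as the Manhattan bound, so only lengths 7, 9, 11, … need checking), so 11 is the minimum.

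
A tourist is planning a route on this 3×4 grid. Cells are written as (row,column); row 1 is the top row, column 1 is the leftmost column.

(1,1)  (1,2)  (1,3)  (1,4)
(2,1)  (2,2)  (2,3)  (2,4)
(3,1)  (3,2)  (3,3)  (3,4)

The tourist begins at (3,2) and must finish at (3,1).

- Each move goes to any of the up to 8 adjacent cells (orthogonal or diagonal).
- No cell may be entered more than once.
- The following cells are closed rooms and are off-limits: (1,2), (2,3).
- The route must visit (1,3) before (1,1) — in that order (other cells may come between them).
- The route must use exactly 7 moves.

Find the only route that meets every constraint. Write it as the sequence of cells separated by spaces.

The waypoints must appear in the order (1,3), (1,1), with no cell reused.
Route from (3,2): right to (3,3), up-right to (2,4), up-left to (1,3), down-left to (2,2), up-left to (1,1), 2× down (reaching (3,1)) — 7 moves in all.
Check: order respected ((1,3) at step 3, (1,1) at step 5); 7 moves as required.

(3,2) (3,3) (2,4) (1,3) (2,2) (1,1) (2,1) (3,1)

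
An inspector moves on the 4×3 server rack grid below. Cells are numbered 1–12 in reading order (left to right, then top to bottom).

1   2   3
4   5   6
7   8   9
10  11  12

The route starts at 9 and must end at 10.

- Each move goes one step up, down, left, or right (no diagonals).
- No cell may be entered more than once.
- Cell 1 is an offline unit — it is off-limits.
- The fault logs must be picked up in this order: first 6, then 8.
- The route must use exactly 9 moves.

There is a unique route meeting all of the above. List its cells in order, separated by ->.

The waypoints must appear in the order 6, 8, with no cell reused.
Route from 9: 2× up (reaching 3), left to 2, down to 5, left to 4, down to 7, right to 8, down to 11, left to 10 — 9 moves in all.
Check: order respected (6 at step 1, 8 at step 7); 9 moves as required.

9 -> 6 -> 3 -> 2 -> 5 -> 4 -> 7 -> 8 -> 11 -> 10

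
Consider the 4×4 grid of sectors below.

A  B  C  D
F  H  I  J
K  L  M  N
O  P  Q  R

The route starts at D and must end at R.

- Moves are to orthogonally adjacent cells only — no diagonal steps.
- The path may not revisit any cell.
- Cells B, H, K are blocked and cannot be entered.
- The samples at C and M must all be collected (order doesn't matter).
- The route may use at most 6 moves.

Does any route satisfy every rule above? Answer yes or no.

yes

One route that works: D → C → I → M → Q → R.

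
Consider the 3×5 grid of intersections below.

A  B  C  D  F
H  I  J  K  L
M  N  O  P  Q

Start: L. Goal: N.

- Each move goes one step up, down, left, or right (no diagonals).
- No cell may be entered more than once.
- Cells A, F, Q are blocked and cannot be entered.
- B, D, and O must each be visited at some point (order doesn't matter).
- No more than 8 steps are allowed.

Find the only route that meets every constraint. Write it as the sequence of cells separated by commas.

L, K, D, C, B, I, J, O, N

The 8-move cap with required stops at B, D, O leaves no slack for detours.
Route from L: left to K, up to D, 2× left (reaching B), down to I, right to J, down to O, left to N — 8 moves in all.
Check: all required cells visited; 8 ≤ 8 moves.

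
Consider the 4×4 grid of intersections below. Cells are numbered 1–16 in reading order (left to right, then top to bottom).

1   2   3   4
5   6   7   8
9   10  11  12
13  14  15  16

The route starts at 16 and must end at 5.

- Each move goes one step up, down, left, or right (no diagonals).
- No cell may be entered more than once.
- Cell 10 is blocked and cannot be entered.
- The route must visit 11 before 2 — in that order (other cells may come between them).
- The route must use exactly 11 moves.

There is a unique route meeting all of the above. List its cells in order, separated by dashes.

The waypoints must appear in the order 11, 2, with no cell reused.
Route from 16: left 1 to 15, up 1 to 11, right 1 to 12, up 2 to 4, left 1 to 3, down 1 to 7, left 1 to 6, up 1 to 2, left 1 to 1, down 1 to 5 — 11 moves in all.
Check: order respected (11 at step 2, 2 at step 9); 11 moves as required.

16 - 15 - 11 - 12 - 8 - 4 - 3 - 7 - 6 - 2 - 1 - 5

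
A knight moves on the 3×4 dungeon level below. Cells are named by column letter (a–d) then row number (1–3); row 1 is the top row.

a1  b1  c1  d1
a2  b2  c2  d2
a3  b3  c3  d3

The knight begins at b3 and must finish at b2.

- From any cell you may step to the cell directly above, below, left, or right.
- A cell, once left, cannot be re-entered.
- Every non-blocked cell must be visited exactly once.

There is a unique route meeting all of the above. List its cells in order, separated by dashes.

b3 - a3 - a2 - a1 - b1 - c1 - d1 - d2 - d3 - c3 - c2 - b2

Need to visit all 12 open cells exactly once, starting at b3 and ending at b2.
Route from b3: left to a3, 2× up (reaching a1), 3× right (reaching d1), 2× down (reaching d3), left to c3, up to c2, left to b2 — 11 moves in all.
Check: all 12 open cells covered.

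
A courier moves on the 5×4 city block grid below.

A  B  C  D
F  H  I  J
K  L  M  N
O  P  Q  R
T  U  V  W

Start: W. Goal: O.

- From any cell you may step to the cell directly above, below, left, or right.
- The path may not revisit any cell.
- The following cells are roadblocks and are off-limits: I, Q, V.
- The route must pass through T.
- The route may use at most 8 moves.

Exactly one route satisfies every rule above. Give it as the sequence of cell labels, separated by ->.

The 8-move cap with required stops at T leaves no slack for detours.
Route from W: 2× up (reaching N), 2× left (reaching L), 2× down (reaching U), left to T, up to O — 8 moves in all.
Check: all required cells visited; 8 ≤ 8 moves.

W -> R -> N -> M -> L -> P -> U -> T -> O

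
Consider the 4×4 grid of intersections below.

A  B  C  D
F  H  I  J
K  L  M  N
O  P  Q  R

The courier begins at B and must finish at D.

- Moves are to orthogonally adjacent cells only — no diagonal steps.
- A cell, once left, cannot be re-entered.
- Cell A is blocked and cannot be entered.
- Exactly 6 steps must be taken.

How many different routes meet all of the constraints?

5

Need simple routes of exactly 6 moves from B to D (Manhattan distance 2, so 2 moves are spent on a detour and 2 undoing it).
Enumerating: B H L M I C D | B H L M I J D | B H L M N J D | B H I M N J D | B C I M N J D.
That gives 5 routes.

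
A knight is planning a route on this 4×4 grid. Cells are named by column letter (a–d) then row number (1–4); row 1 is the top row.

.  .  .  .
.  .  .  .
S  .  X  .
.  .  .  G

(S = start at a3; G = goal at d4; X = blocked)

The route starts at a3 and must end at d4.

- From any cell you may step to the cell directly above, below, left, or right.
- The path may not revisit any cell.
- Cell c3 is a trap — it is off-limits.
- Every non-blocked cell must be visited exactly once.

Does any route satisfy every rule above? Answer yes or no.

Colour the cells like a checkerboard: each orthogonal step flips colour, so a Hamiltonian route alternates colours. Here there are 7 cells of one colour and 8 of the other, with start on the same colour as the goal — the counts and endpoints can't be arranged into an alternating sequence of length 15, so no Hamiltonian route exists.

no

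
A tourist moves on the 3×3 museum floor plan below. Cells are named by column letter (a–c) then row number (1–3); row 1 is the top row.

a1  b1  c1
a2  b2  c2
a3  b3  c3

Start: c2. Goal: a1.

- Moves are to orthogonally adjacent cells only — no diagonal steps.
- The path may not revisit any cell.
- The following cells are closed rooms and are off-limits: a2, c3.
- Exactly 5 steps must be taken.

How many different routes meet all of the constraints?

Need simple routes of exactly 5 moves from c2 to a1 (Manhattan distance 3, so 1 moves are spent on a detour and 1 undoing it).
No route satisfies every constraint, so the count is 0.

0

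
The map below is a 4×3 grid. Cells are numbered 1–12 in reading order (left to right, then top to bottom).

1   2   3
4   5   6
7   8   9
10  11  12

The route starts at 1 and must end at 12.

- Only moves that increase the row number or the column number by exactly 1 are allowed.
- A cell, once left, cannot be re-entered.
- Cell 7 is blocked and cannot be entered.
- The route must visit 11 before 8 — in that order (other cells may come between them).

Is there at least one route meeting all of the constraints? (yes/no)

no

8 lies above 11, so going from 11 to 8 would need an upward move — but moves only go right/down, so 11 cannot be visited before 8.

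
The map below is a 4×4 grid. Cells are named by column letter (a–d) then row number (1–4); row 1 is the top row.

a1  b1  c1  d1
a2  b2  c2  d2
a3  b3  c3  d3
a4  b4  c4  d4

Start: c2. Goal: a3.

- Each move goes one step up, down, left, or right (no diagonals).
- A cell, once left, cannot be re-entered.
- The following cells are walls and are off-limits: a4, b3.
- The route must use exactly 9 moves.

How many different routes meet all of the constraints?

Need simple routes of exactly 9 moves from c2 to a3 (Manhattan distance 3, so 3 moves are spent on a detour and 3 undoing it).
Enumerating: c2 c3 d3 d2 d1 c1 b1 b2 a2 a3 | c2 c3 d3 d2 d1 c1 b1 a1 a2 a3.
That gives 2 routes.

2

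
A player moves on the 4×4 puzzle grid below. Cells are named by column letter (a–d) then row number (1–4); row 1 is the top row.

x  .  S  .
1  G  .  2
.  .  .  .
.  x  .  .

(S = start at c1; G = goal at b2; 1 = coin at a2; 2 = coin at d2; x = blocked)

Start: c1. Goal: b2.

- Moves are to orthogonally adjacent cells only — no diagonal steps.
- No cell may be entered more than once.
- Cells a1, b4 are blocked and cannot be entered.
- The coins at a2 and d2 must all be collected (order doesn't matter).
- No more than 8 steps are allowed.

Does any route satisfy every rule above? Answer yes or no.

One route that works: c1 → c2 → d2 → d3 → c3 → b3 → a3 → a2 → b2.

yes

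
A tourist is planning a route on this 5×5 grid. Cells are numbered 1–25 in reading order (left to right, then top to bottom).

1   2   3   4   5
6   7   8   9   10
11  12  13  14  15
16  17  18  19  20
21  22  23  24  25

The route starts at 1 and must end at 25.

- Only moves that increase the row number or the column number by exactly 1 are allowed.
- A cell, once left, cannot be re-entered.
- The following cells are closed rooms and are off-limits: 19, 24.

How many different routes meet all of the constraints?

A right/down-only route from 1 to 25 makes exactly 4 down-moves and 4 right-moves in some order.
With no other constraints that would be C(8,4) = 70 routes.
Subtract routes through each blocked cell (inclusion–exclusion for overlaps): − through 19: 40 − through 24: 35 + through 19&24: 20 → 15.
That gives 15 routes.

15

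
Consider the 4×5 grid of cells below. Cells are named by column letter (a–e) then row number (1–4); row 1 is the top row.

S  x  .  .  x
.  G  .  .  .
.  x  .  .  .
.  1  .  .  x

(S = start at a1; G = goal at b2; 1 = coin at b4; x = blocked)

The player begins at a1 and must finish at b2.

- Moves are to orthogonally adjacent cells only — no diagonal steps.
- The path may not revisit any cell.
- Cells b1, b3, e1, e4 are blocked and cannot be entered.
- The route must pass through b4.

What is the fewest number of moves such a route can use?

Any route passes through b4 somewhere between a1 and b2. Summing Manhattan distances along the two legs (a1 → b4 → b2) gives a lower bound of 4 + 2 = 6 moves.
That bound ignores the blocked cells. Measuring each leg by the fewest moves that actually steer around them (a1→b4: 4; b4→b2: 4) raises the lower bound to 8.
A route of 8 moves exists: a1 → a2 → a3 → a4 → b4 → c4 → c3 → c2 → b2.
Since 8 matches that lower bound, it is optimal.

8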